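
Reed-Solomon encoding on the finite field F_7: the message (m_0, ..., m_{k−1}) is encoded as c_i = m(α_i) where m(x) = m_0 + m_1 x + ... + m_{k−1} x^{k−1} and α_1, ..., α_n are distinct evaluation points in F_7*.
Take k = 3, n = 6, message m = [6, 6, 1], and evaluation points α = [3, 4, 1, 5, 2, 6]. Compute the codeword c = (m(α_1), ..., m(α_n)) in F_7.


c = [5, 4, 6, 5, 1, 1]

Message polynomial: m(x) = 6 + 6·x + 1·x^2 (mod 7).
For each evaluation point α_i, compute m(α_i) mod 7:
  α_1 = 3: Horner steps 1 → 2 → 5, so m(3) = 5.
  α_2 = 4: Horner steps 1 → 3 → 4, so m(4) = 4.
  α_3 = 1: Horner steps 1 → 0 → 6, so m(1) = 6.
  α_4 = 5: Horner steps 1 → 4 → 5, so m(5) = 5.
  α_5 = 2: Horner steps 1 → 1 → 1, so m(2) = 1.
  α_6 = 6: Horner steps 1 → 5 → 1, so m(6) = 1.
Codeword c = [5, 4, 6, 5, 1, 1] ∈ F_7^6.


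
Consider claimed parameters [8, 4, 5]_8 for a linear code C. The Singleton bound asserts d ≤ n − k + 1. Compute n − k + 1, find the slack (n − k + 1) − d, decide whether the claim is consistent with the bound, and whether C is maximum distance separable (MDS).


Singleton RHS = n − k + 1 = 5, slack = 0, bound satisfied, MDS.

Singleton bound: d ≤ n − k + 1.
Here n = 8, k = 4, so n − k + 1 = 5.
Given d = 5, check d ≤ 5: YES.
Slack = (n − k + 1) − d = 0.
The code is MDS (slack = 0).
Description: the claimed parameters are [8, 4, 5]_8; such a code would be MDS (meets Singleton bound).


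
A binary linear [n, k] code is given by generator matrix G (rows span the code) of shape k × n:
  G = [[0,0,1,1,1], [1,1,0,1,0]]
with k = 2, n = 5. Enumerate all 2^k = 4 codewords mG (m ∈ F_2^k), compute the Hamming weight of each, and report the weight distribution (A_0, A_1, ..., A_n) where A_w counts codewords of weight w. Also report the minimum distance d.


Weight distribution: A_0 = 1, A_3 = 2, A_4 = 1. Minimum distance d = 3.

Enumerate all 2^2 = 4 messages m ∈ F_2^2.
For each, compute codeword c = mG in F_2^5, then tally its weight.
  m = 00 → c = 00000, weight = 0.
  m = 10 → c = 00111, weight = 3.
  m = 01 → c = 11010, weight = 3.
  m = 11 → c = 11101, weight = 4.
Tally weights:
  weight 0: 1 codewords.
  weight 3: 2 codewords.
  weight 4: 1 codewords.
Minimum distance d = smallest w > 0 with A_w > 0 = 3.
Sanity: Σ A_w = 4 = 2^2 = 4 ✓.


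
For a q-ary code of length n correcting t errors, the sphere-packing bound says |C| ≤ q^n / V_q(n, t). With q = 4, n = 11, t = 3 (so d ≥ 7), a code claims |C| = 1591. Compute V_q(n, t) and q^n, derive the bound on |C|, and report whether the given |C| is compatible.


V_q(n, t) = 4984, q^n = 4194304, Hamming bound = 841, |C| = 1591 > bound (violated).

Step 1: Compute V_q(n, t) = Σ_{j=0}^3 C(n, j) (q−1)^j.
  j = 0: C(11,0)·(3)^0 = 1·1 = 1.
  j = 1: C(11,1)·(3)^1 = 11·3 = 33.
  j = 2: C(11,2)·(3)^2 = 55·9 = 495.
  j = 3: C(11,3)·(3)^3 = 165·27 = 4455.
  V_q(n, t) = 1 + 33 + 495 + 4455 = 4984.
Step 2: q^n = 4^11 = 4194304.
Step 3: Hamming bound ⌊q^n / V_q(n,t)⌋ = ⌊4194304/4984⌋ = 841.
Step 4: Compare |C| = 1591 to 841: violated.
The claimed |C| lies above the Hamming bound, so no 4-ary code of length 11 with d ≥ 7 can have 1591 codewords.


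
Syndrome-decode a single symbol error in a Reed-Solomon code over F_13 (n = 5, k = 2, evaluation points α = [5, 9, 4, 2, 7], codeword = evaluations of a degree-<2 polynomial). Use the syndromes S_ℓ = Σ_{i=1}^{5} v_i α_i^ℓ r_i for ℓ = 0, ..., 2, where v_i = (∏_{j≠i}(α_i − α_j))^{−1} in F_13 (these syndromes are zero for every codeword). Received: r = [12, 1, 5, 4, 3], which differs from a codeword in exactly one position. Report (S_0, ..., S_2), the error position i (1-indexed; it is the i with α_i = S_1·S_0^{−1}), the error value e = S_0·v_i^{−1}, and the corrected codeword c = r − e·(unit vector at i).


S = (11, 12, 6), error at position 5, error magnitude e = 3, c = [12, 1, 5, 4, 0].

Step 1: column multipliers v_i = (∏_{j≠i}(α_i − α_j))^{−1} mod 13.
  i = 1 (α = 5): (5−9)(5−4)(5−2)(5−7) = (−4)·1·3·(−2) = 24 ≡ 11, so v_1 = 11^{−1} = 6 (mod 13).
  i = 2 (α = 9): (9−5)(9−4)(9−2)(9−7) = 4·5·7·2 = 280 ≡ 7, so v_2 = 7^{−1} = 2 (mod 13).
  i = 3 (α = 4): (4−5)(4−9)(4−2)(4−7) = (−1)·(−5)·2·(−3) = −30 ≡ 9, so v_3 = 9^{−1} = 3 (mod 13).
  i = 4 (α = 2): (2−5)(2−9)(2−4)(2−7) = (−3)·(−7)·(−2)·(−5) = 210 ≡ 2, so v_4 = 2^{−1} = 7 (mod 13).
  i = 5 (α = 7): (7−5)(7−9)(7−4)(7−2) = 2·(−2)·3·5 = −60 ≡ 5, so v_5 = 5^{−1} = 8 (mod 13).
  v = [6, 2, 3, 7, 8].
Step 2: syndromes of r = [12, 1, 5, 4, 3] (all sums mod 13).
  S_0 = Σ v_i r_i = 6·12 + 2·1 + 3·5 + 7·4 + 8·3 = 141 ≡ 11.
  S_1 = Σ v_i α_i r_i = 6·5·12 + 2·9·1 + 3·4·5 + 7·2·4 + 8·7·3 = 662 ≡ 12.
  α_i^2 mod 13 = [12, 3, 3, 4, 10].
  S_2 = Σ v_i α_i^2 r_i = 6·12·12 + 2·3·1 + 3·3·5 + 7·4·4 + 8·10·3 = 1267 ≡ 6.
  S = (11, 12, 6) ≠ 0, so r is not a codeword (an error is present).
Step 3: locate the error. For a single error e at position i, S_ℓ = v_i·e·α_i^ℓ, so α_err = S_1/S_0.
  S_0^{−1} = 11^{−1} = 6 (mod 13), so α_err = 12·6 = 72 ≡ 7 = α_5. Error position i = 5.
  Consistency check: S_2/S_1 = 6·12 = 72 ≡ 7 = α_err ✓ (single-error assumption holds).
Step 4: error magnitude e = S_0/v_5 = S_0·∏_{j≠5}(α_5 − α_j) = 11·5 = 55 ≡ 3 (mod 13).
Step 5: correct position 5: c_5 = r_5 − e = 3 − 3 ≡ 0 (mod 13). Hence c = [12, 1, 5, 4, 0].
  Check: interpolating c through the α_i gives m(x) = 3 + 7·x (degree < 2) with m(α_i) = c_i for every i, so c is indeed a codeword.


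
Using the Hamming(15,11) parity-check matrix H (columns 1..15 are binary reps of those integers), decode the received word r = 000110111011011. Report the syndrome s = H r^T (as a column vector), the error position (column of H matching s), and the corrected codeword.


s = (0, 0, 0, 1)^T, error position = 1, corrected codeword c = 100110111011011

Compute s = H r^T mod 2 one row at a time:
  s_1 = 1 + 1 + 0 + 1 + 1 + 0 + 1 + 1 = 6 ≡ 0 (mod 2).
  s_2 = 1 + 1 + 0 + 1 + 1 + 0 + 1 + 1 = 6 ≡ 0 (mod 2).
  s_3 = 0 + 0 + 0 + 1 + 0 + 1 + 1 + 1 = 4 ≡ 0 (mod 2).
  s_4 = 0 + 0 + 1 + 1 + 1 + 1 + 0 + 1 = 5 ≡ 1 (mod 2).
s = (0, 0, 0, 1)^T — this equals column 1 of H (binary 0001), so error is at position 1.
Correct: flip bit 1 of r = 000110111011011 to get c = 100110111011011.


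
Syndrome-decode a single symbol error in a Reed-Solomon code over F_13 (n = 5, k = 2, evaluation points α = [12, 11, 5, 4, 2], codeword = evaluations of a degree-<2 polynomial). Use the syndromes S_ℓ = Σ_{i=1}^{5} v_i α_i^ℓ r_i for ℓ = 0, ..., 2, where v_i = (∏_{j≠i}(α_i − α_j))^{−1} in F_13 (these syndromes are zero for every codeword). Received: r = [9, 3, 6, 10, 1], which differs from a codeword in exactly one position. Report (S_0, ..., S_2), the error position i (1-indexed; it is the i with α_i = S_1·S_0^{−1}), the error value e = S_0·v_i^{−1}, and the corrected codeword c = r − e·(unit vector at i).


S = (2, 8, 6), error at position 4, error magnitude e = 10, c = [9, 3, 6, 0, 1].

Step 1: column multipliers v_i = (∏_{j≠i}(α_i − α_j))^{−1} mod 13.
  i = 1 (α = 12): (12−11)(12−5)(12−4)(12−2) = 1·7·8·10 = 560 ≡ 1, so v_1 = 1^{−1} = 1 (mod 13).
  i = 2 (α = 11): (11−12)(11−5)(11−4)(11−2) = (−1)·6·7·9 = −378 ≡ 12, so v_2 = 12^{−1} = 12 (mod 13).
  i = 3 (α = 5): (5−12)(5−11)(5−4)(5−2) = (−7)·(−6)·1·3 = 126 ≡ 9, so v_3 = 9^{−1} = 3 (mod 13).
  i = 4 (α = 4): (4−12)(4−11)(4−5)(4−2) = (−8)·(−7)·(−1)·2 = −112 ≡ 5, so v_4 = 5^{−1} = 8 (mod 13).
  i = 5 (α = 2): (2−12)(2−11)(2−5)(2−4) = (−10)·(−9)·(−3)·(−2) = 540 ≡ 7, so v_5 = 7^{−1} = 2 (mod 13).
  v = [1, 12, 3, 8, 2].
Step 2: syndromes of r = [9, 3, 6, 10, 1] (all sums mod 13).
  S_0 = Σ v_i r_i = 1·9 + 12·3 + 3·6 + 8·10 + 2·1 = 145 ≡ 2.
  S_1 = Σ v_i α_i r_i = 1·12·9 + 12·11·3 + 3·5·6 + 8·4·10 + 2·2·1 = 918 ≡ 8.
  α_i^2 mod 13 = [1, 4, 12, 3, 4].
  S_2 = Σ v_i α_i^2 r_i = 1·1·9 + 12·4·3 + 3·12·6 + 8·3·10 + 2·4·1 = 617 ≡ 6.
  S = (2, 8, 6) ≠ 0, so r is not a codeword (an error is present).
Step 3: locate the error. For a single error e at position i, S_ℓ = v_i·e·α_i^ℓ, so α_err = S_1/S_0.
  S_0^{−1} = 2^{−1} = 7 (mod 13), so α_err = 8·7 = 56 ≡ 4 = α_4. Error position i = 4.
  Consistency check: S_2/S_1 = 6·5 = 30 ≡ 4 = α_err ✓ (single-error assumption holds).
Step 4: error magnitude e = S_0/v_4 = S_0·∏_{j≠4}(α_4 − α_j) = 2·5 = 10 ≡ 10 (mod 13).
Step 5: correct position 4: c_4 = r_4 − e = 10 − 10 ≡ 0 (mod 13). Hence c = [9, 3, 6, 0, 1].
  Check: interpolating c through the α_i gives m(x) = 2 + 6·x (degree < 2) with m(α_i) = c_i for every i, so c is indeed a codeword.


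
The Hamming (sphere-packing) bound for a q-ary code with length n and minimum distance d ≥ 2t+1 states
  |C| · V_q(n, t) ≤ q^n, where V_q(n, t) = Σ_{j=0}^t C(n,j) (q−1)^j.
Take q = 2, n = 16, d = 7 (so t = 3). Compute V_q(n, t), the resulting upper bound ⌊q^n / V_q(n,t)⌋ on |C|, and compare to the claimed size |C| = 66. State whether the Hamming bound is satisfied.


V_q(n, t) = 697, q^n = 65536, Hamming bound = 94, |C| = 66 ≤ bound (satisfied).

Step 1: Compute V_q(n, t) = Σ_{j=0}^3 C(n, j) (q−1)^j.
  j = 0: C(16,0)·(1)^0 = 1·1 = 1.
  j = 1: C(16,1)·(1)^1 = 16·1 = 16.
  j = 2: C(16,2)·(1)^2 = 120·1 = 120.
  j = 3: C(16,3)·(1)^3 = 560·1 = 560.
  V_q(n, t) = 1 + 16 + 120 + 560 = 697.
Step 2: q^n = 2^16 = 65536.
Step 3: Hamming bound ⌊q^n / V_q(n,t)⌋ = ⌊65536/697⌋ = 94.
Step 4: Compare |C| = 66 to 94: satisfied.
The claimed |C| lies below the Hamming bound.


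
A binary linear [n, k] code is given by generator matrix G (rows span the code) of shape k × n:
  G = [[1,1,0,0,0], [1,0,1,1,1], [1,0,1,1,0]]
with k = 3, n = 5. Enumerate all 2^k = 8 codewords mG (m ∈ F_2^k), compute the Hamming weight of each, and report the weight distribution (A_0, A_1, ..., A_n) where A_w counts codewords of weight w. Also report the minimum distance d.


Weight distribution: A_0 = 1, A_1 = 1, A_2 = 1, A_3 = 3, A_4 = 2. Minimum distance d = 1.

Enumerate all 2^3 = 8 messages m ∈ F_2^3.
For each, compute codeword c = mG in F_2^5, then tally its weight.
  m = 000 → c = 00000, weight = 0.
  m = 100 → c = 11000, weight = 2.
  m = 010 → c = 10111, weight = 4.
  m = 110 → c = 01111, weight = 4.
  m = 001 → c = 10110, weight = 3.
  m = 101 → c = 01110, weight = 3.
  m = 011 → c = 00001, weight = 1.
  m = 111 → c = 11001, weight = 3.
Tally weights:
  weight 0: 1 codewords.
  weight 1: 1 codewords.
  weight 2: 1 codewords.
  weight 3: 3 codewords.
  weight 4: 2 codewords.
Minimum distance d = smallest w > 0 with A_w > 0 = 1.
Sanity: Σ A_w = 8 = 2^3 = 8 ✓.


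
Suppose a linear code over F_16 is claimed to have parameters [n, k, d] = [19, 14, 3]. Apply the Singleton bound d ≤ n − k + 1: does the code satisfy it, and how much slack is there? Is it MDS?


Singleton RHS = n − k + 1 = 6, slack = 3, bound satisfied, not MDS.

Singleton bound: d ≤ n − k + 1.
Here n = 19, k = 14, so n − k + 1 = 6.
Given d = 3, check d ≤ 6: YES.
Slack = (n − k + 1) − d = 3.
The code is NOT MDS (slack = 3 > 0).
Description: the claimed parameters are [19, 14, 3]_16; such a code would be non-MDS.


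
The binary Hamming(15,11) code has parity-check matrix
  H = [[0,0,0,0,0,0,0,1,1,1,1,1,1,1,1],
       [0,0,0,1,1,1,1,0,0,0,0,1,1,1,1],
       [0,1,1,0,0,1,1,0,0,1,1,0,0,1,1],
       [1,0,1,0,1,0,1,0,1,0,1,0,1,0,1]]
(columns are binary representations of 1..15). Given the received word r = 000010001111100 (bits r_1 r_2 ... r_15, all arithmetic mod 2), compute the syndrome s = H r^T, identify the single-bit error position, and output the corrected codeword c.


s = (1, 1, 0, 0)^T, error position = 12, corrected codeword c = 000010001110100

Compute s = H r^T mod 2 one row at a time:
  s_1 = 0 + 1 + 1 + 1 + 1 + 1 + 0 + 0 = 5 ≡ 1 (mod 2).
  s_2 = 0 + 1 + 0 + 0 + 1 + 1 + 0 + 0 = 3 ≡ 1 (mod 2).
  s_3 = 0 + 0 + 0 + 0 + 1 + 1 + 0 + 0 = 2 ≡ 0 (mod 2).
  s_4 = 0 + 0 + 1 + 0 + 1 + 1 + 1 + 0 = 4 ≡ 0 (mod 2).
s = (1, 1, 0, 0)^T — this equals column 12 of H (binary 1100), so error is at position 12.
Correct: flip bit 12 of r = 000010001111100 to get c = 000010001110100.


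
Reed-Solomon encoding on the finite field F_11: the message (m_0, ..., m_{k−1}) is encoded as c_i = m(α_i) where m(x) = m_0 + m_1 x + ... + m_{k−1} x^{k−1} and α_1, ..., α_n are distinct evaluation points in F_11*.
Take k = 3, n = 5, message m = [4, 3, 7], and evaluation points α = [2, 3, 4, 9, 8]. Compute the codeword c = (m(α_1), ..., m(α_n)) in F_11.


c = [5, 10, 7, 4, 3]

Message polynomial: m(x) = 4 + 3·x + 7·x^2 (mod 11).
For each evaluation point α_i, compute m(α_i) mod 11:
  α_1 = 2: Horner steps 7 → 6 → 5, so m(2) = 5.
  α_2 = 3: Horner steps 7 → 2 → 10, so m(3) = 10.
  α_3 = 4: Horner steps 7 → 9 → 7, so m(4) = 7.
  α_4 = 9: Horner steps 7 → 0 → 4, so m(9) = 4.
  α_5 = 8: Horner steps 7 → 4 → 3, so m(8) = 3.
Codeword c = [5, 10, 7, 4, 3] ∈ F_11^5.


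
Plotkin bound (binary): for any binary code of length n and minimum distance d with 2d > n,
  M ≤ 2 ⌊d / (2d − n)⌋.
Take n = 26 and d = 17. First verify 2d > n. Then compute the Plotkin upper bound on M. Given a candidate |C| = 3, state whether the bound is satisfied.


Plotkin bound M ≤ 4; given |C| = 3 ≤ bound (satisfied).

Check applicability: 2d = 34, n = 26.
2d − n = 8 > 0, so Plotkin applies.
Compute d/(2d−n) = 17/8 ≈ 2.1250.
⌊d/(2d−n)⌋ = 2.
Plotkin bound: M ≤ 2·2 = 4.
Given |C| = 3, check: satisfied.
This |C| is below the Plotkin bound.


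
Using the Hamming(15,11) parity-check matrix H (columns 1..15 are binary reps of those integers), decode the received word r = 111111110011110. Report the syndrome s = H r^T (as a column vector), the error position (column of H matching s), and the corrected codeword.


s = (1, 1, 0, 0)^T, error position = 12, corrected codeword c = 111111110010110

Compute s = H r^T mod 2 one row at a time:
  s_1 = 1 + 0 + 0 + 1 + 1 + 1 + 1 + 0 = 5 ≡ 1 (mod 2).
  s_2 = 1 + 1 + 1 + 1 + 1 + 1 + 1 + 0 = 7 ≡ 1 (mod 2).
  s_3 = 1 + 1 + 1 + 1 + 0 + 1 + 1 + 0 = 6 ≡ 0 (mod 2).
  s_4 = 1 + 1 + 1 + 1 + 0 + 1 + 1 + 0 = 6 ≡ 0 (mod 2).
s = (1, 1, 0, 0)^T — this equals column 12 of H (binary 1100), so error is at position 12.
Correct: flip bit 12 of r = 111111110011110 to get c = 111111110010110.


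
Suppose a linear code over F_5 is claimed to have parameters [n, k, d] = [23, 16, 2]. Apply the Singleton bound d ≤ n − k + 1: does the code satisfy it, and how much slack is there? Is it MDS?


Singleton RHS = n − k + 1 = 8, slack = 6, bound satisfied, not MDS.

Singleton bound: d ≤ n − k + 1.
Here n = 23, k = 16, so n − k + 1 = 8.
Given d = 2, check d ≤ 8: YES.
Slack = (n − k + 1) − d = 6.
The code is NOT MDS (slack = 6 > 0).
Description: the claimed parameters are [23, 16, 2]_5; such a code would be non-MDS.


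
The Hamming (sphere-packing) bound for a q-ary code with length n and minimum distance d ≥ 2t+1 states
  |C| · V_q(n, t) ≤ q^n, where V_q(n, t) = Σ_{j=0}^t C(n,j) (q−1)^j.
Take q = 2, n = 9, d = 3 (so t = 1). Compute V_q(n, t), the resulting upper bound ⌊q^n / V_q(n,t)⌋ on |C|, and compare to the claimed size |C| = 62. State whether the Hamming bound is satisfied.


V_q(n, t) = 10, q^n = 512, Hamming bound = 51, |C| = 62 > bound (violated).

Step 1: Compute V_q(n, t) = Σ_{j=0}^1 C(n, j) (q−1)^j.
  j = 0: C(9,0)·(1)^0 = 1·1 = 1.
  j = 1: C(9,1)·(1)^1 = 9·1 = 9.
  V_q(n, t) = 1 + 9 = 10.
Step 2: q^n = 2^9 = 512.
Step 3: Hamming bound ⌊q^n / V_q(n,t)⌋ = ⌊512/10⌋ = 51.
Step 4: Compare |C| = 62 to 51: violated.
The claimed |C| lies above the Hamming bound, so no 2-ary code of length 9 with d ≥ 3 can have 62 codewords.


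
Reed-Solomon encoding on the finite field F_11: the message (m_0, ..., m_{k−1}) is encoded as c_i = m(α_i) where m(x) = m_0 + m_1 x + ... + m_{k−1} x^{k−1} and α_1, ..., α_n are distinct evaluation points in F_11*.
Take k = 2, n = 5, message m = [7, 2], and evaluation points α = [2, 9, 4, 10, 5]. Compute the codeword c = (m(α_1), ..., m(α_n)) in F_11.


c = [0, 3, 4, 5, 6]

Message polynomial: m(x) = 7 + 2·x (mod 11).
For each evaluation point α_i, compute m(α_i) mod 11:
  α_1 = 2: Horner steps 2 → 0, so m(2) = 0.
  α_2 = 9: Horner steps 2 → 3, so m(9) = 3.
  α_3 = 4: Horner steps 2 → 4, so m(4) = 4.
  α_4 = 10: Horner steps 2 → 5, so m(10) = 5.
  α_5 = 5: Horner steps 2 → 6, so m(5) = 6.
Codeword c = [0, 3, 4, 5, 6] ∈ F_11^5.


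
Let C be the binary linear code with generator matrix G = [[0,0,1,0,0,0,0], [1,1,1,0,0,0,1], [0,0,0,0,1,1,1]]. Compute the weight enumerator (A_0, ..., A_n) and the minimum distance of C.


Weight distribution: A_0 = 1, A_1 = 1, A_3 = 2, A_4 = 3, A_5 = 1. Minimum distance d = 1.

Enumerate all 2^3 = 8 messages m ∈ F_2^3.
For each, compute codeword c = mG in F_2^7, then tally its weight.
  m = 000 → c = 0000000, weight = 0.
  m = 100 → c = 0010000, weight = 1.
  m = 010 → c = 1110001, weight = 4.
  m = 110 → c = 1100001, weight = 3.
  m = 001 → c = 0000111, weight = 3.
  m = 101 → c = 0010111, weight = 4.
  m = 011 → c = 1110110, weight = 5.
  m = 111 → c = 1100110, weight = 4.
Tally weights:
  weight 0: 1 codewords.
  weight 1: 1 codewords.
  weight 3: 2 codewords.
  weight 4: 3 codewords.
  weight 5: 1 codewords.
Minimum distance d = smallest w > 0 with A_w > 0 = 1.
Sanity: Σ A_w = 8 = 2^3 = 8 ✓.


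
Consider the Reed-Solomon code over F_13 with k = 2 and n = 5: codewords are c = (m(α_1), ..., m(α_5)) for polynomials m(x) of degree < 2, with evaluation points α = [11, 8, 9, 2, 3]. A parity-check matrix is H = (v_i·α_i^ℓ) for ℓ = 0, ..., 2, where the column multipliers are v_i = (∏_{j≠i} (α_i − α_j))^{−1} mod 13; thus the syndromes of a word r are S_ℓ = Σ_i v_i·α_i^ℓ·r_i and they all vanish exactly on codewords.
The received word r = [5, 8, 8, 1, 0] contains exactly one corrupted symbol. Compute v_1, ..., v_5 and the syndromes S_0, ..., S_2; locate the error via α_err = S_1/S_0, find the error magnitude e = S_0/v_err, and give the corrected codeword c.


S = (2, 5, 6), error at position 3, error magnitude e = 1, c = [5, 8, 7, 1, 0].

Step 1: column multipliers v_i = (∏_{j≠i}(α_i − α_j))^{−1} mod 13.
  i = 1 (α = 11): (11−8)(11−9)(11−2)(11−3) = 3·2·9·8 = 432 ≡ 3, so v_1 = 3^{−1} = 9 (mod 13).
  i = 2 (α = 8): (8−11)(8−9)(8−2)(8−3) = (−3)·(−1)·6·5 = 90 ≡ 12, so v_2 = 12^{−1} = 12 (mod 13).
  i = 3 (α = 9): (9−11)(9−8)(9−2)(9−3) = (−2)·1·7·6 = −84 ≡ 7, so v_3 = 7^{−1} = 2 (mod 13).
  i = 4 (α = 2): (2−11)(2−8)(2−9)(2−3) = (−9)·(−6)·(−7)·(−1) = 378 ≡ 1, so v_4 = 1^{−1} = 1 (mod 13).
  i = 5 (α = 3): (3−11)(3−8)(3−9)(3−2) = (−8)·(−5)·(−6)·1 = −240 ≡ 7, so v_5 = 7^{−1} = 2 (mod 13).
  v = [9, 12, 2, 1, 2].
Step 2: syndromes of r = [5, 8, 8, 1, 0] (all sums mod 13).
  S_0 = Σ v_i r_i = 9·5 + 12·8 + 2·8 + 1·1 + 2·0 = 158 ≡ 2.
  S_1 = Σ v_i α_i r_i = 9·11·5 + 12·8·8 + 2·9·8 + 1·2·1 + 2·3·0 = 1409 ≡ 5.
  α_i^2 mod 13 = [4, 12, 3, 4, 9].
  S_2 = Σ v_i α_i^2 r_i = 9·4·5 + 12·12·8 + 2·3·8 + 1·4·1 + 2·9·0 = 1384 ≡ 6.
  S = (2, 5, 6) ≠ 0, so r is not a codeword (an error is present).
Step 3: locate the error. For a single error e at position i, S_ℓ = v_i·e·α_i^ℓ, so α_err = S_1/S_0.
  S_0^{−1} = 2^{−1} = 7 (mod 13), so α_err = 5·7 = 35 ≡ 9 = α_3. Error position i = 3.
  Consistency check: S_2/S_1 = 6·8 = 48 ≡ 9 = α_err ✓ (single-error assumption holds).
Step 4: error magnitude e = S_0/v_3 = S_0·∏_{j≠3}(α_3 − α_j) = 2·7 = 14 ≡ 1 (mod 13).
Step 5: correct position 3: c_3 = r_3 − e = 8 − 1 ≡ 7 (mod 13). Hence c = [5, 8, 7, 1, 0].
  Check: interpolating c through the α_i gives m(x) = 3 + 12·x (degree < 2) with m(α_i) = c_i for every i, so c is indeed a codeword.


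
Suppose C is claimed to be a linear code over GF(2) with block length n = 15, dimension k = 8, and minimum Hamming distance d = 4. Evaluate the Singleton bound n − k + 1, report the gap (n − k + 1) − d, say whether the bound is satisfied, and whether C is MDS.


Singleton RHS = n − k + 1 = 8, slack = 4, bound satisfied, not MDS.

Singleton bound: d ≤ n − k + 1.
Here n = 15, k = 8, so n − k + 1 = 8.
Given d = 4, check d ≤ 8: YES.
Slack = (n − k + 1) − d = 4.
The code is NOT MDS (slack = 4 > 0).
Description: the claimed parameters are [15, 8, 4]_2; such a code would be non-MDS.


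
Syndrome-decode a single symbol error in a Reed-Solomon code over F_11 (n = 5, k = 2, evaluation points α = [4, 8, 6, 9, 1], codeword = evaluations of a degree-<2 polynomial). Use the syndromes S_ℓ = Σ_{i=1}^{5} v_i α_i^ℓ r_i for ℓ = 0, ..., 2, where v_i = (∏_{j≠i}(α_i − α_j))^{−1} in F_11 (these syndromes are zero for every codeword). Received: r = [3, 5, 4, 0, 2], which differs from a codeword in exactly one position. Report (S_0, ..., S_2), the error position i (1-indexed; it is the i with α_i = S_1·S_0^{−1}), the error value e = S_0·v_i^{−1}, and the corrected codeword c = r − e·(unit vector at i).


S = (7, 7, 7), error at position 5, error magnitude e = 6, c = [3, 5, 4, 0, 7].

Step 1: column multipliers v_i = (∏_{j≠i}(α_i − α_j))^{−1} mod 11.
  i = 1 (α = 4): (4−8)(4−6)(4−9)(4−1) = (−4)·(−2)·(−5)·3 = −120 ≡ 1, so v_1 = 1^{−1} = 1 (mod 11).
  i = 2 (α = 8): (8−4)(8−6)(8−9)(8−1) = 4·2·(−1)·7 = −56 ≡ 10, so v_2 = 10^{−1} = 10 (mod 11).
  i = 3 (α = 6): (6−4)(6−8)(6−9)(6−1) = 2·(−2)·(−3)·5 = 60 ≡ 5, so v_3 = 5^{−1} = 9 (mod 11).
  i = 4 (α = 9): (9−4)(9−8)(9−6)(9−1) = 5·1·3·8 = 120 ≡ 10, so v_4 = 10^{−1} = 10 (mod 11).
  i = 5 (α = 1): (1−4)(1−8)(1−6)(1−9) = (−3)·(−7)·(−5)·(−8) = 840 ≡ 4, so v_5 = 4^{−1} = 3 (mod 11).
  v = [1, 10, 9, 10, 3].
Step 2: syndromes of r = [3, 5, 4, 0, 2] (all sums mod 11).
  S_0 = Σ v_i r_i = 1·3 + 10·5 + 9·4 + 10·0 + 3·2 = 95 ≡ 7.
  S_1 = Σ v_i α_i r_i = 1·4·3 + 10·8·5 + 9·6·4 + 10·9·0 + 3·1·2 = 634 ≡ 7.
  α_i^2 mod 11 = [5, 9, 3, 4, 1].
  S_2 = Σ v_i α_i^2 r_i = 1·5·3 + 10·9·5 + 9·3·4 + 10·4·0 + 3·1·2 = 579 ≡ 7.
  S = (7, 7, 7) ≠ 0, so r is not a codeword (an error is present).
Step 3: locate the error. For a single error e at position i, S_ℓ = v_i·e·α_i^ℓ, so α_err = S_1/S_0.
  S_0^{−1} = 7^{−1} = 8 (mod 11), so α_err = 7·8 = 56 ≡ 1 = α_5. Error position i = 5.
  Consistency check: S_2/S_1 = 7·8 = 56 ≡ 1 = α_err ✓ (single-error assumption holds).
Step 4: error magnitude e = S_0/v_5 = S_0·∏_{j≠5}(α_5 − α_j) = 7·4 = 28 ≡ 6 (mod 11).
Step 5: correct position 5: c_5 = r_5 − e = 2 − 6 ≡ 7 (mod 11). Hence c = [3, 5, 4, 0, 7].
  Check: interpolating c through the α_i gives m(x) = 1 + 6·x (degree < 2) with m(α_i) = c_i for every i, so c is indeed a codeword.


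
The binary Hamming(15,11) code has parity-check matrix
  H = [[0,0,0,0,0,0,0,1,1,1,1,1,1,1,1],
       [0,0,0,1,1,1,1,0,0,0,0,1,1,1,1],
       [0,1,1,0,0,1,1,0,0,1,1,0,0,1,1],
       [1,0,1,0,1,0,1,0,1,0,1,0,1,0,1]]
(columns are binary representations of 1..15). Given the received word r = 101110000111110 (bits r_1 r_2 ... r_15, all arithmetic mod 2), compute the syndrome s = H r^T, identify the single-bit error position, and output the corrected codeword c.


s = (1, 1, 0, 1)^T, error position = 13, corrected codeword c = 101110000111010

Compute s = H r^T mod 2 one row at a time:
  s_1 = 0 + 0 + 1 + 1 + 1 + 1 + 1 + 0 = 5 ≡ 1 (mod 2).
  s_2 = 1 + 1 + 0 + 0 + 1 + 1 + 1 + 0 = 5 ≡ 1 (mod 2).
  s_3 = 0 + 1 + 0 + 0 + 1 + 1 + 1 + 0 = 4 ≡ 0 (mod 2).
  s_4 = 1 + 1 + 1 + 0 + 0 + 1 + 1 + 0 = 5 ≡ 1 (mod 2).
s = (1, 1, 0, 1)^T — this equals column 13 of H (binary 1101), so error is at position 13.
Correct: flip bit 13 of r = 101110000111110 to get c = 101110000111010.


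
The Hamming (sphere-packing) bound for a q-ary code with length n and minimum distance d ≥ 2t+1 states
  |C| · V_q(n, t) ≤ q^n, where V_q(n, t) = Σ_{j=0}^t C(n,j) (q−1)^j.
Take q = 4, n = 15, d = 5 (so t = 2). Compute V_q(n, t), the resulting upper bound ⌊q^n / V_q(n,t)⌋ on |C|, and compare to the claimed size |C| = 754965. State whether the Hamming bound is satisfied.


V_q(n, t) = 991, q^n = 1073741824, Hamming bound = 1083493, |C| = 754965 ≤ bound (satisfied).

Step 1: Compute V_q(n, t) = Σ_{j=0}^2 C(n, j) (q−1)^j.
  j = 0: C(15,0)·(3)^0 = 1·1 = 1.
  j = 1: C(15,1)·(3)^1 = 15·3 = 45.
  j = 2: C(15,2)·(3)^2 = 105·9 = 945.
  V_q(n, t) = 1 + 45 + 945 = 991.
Step 2: q^n = 4^15 = 1073741824.
Step 3: Hamming bound ⌊q^n / V_q(n,t)⌋ = ⌊1073741824/991⌋ = 1083493.
Step 4: Compare |C| = 754965 to 1083493: satisfied.
The claimed |C| lies below the Hamming bound.


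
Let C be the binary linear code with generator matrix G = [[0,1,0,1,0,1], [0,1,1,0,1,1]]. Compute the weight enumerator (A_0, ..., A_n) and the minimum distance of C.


Weight distribution: A_0 = 1, A_3 = 2, A_4 = 1. Minimum distance d = 3.

Enumerate all 2^2 = 4 messages m ∈ F_2^2.
For each, compute codeword c = mG in F_2^6, then tally its weight.
  m = 00 → c = 000000, weight = 0.
  m = 10 → c = 010101, weight = 3.
  m = 01 → c = 011011, weight = 4.
  m = 11 → c = 001110, weight = 3.
Tally weights:
  weight 0: 1 codewords.
  weight 3: 2 codewords.
  weight 4: 1 codewords.
Minimum distance d = smallest w > 0 with A_w > 0 = 3.
Sanity: Σ A_w = 4 = 2^2 = 4 ✓.


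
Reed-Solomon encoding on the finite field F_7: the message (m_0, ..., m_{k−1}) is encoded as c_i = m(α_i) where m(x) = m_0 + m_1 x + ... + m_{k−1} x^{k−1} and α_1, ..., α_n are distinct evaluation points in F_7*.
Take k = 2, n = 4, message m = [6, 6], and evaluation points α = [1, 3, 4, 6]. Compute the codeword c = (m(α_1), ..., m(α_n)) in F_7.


c = [5, 3, 2, 0]

Message polynomial: m(x) = 6 + 6·x (mod 7).
For each evaluation point α_i, compute m(α_i) mod 7:
  α_1 = 1: Horner steps 6 → 5, so m(1) = 5.
  α_2 = 3: Horner steps 6 → 3, so m(3) = 3.
  α_3 = 4: Horner steps 6 → 2, so m(4) = 2.
  α_4 = 6: Horner steps 6 → 0, so m(6) = 0.
Codeword c = [5, 3, 2, 0] ∈ F_7^4.


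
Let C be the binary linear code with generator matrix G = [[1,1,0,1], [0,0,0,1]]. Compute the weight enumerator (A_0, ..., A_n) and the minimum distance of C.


Weight distribution: A_0 = 1, A_1 = 1, A_2 = 1, A_3 = 1. Minimum distance d = 1.

Enumerate all 2^2 = 4 messages m ∈ F_2^2.
For each, compute codeword c = mG in F_2^4, then tally its weight.
  m = 00 → c = 0000, weight = 0.
  m = 10 → c = 1101, weight = 3.
  m = 01 → c = 0001, weight = 1.
  m = 11 → c = 1100, weight = 2.
Tally weights:
  weight 0: 1 codewords.
  weight 1: 1 codewords.
  weight 2: 1 codewords.
  weight 3: 1 codewords.
Minimum distance d = smallest w > 0 with A_w > 0 = 1.
Sanity: Σ A_w = 4 = 2^2 = 4 ✓.


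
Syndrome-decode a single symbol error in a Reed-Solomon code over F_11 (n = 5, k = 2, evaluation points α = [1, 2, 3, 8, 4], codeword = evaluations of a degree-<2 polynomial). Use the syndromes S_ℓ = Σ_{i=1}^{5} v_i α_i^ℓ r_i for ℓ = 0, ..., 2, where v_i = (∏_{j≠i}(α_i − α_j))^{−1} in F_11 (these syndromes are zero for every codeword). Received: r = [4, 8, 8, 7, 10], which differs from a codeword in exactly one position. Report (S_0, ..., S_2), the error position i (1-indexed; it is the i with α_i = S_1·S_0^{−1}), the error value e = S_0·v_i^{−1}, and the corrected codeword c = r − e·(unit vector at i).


S = (9, 7, 3), error at position 2, error magnitude e = 2, c = [4, 6, 8, 7, 10].

Step 1: column multipliers v_i = (∏_{j≠i}(α_i − α_j))^{−1} mod 11.
  i = 1 (α = 1): (1−2)(1−3)(1−8)(1−4) = (−1)·(−2)·(−7)·(−3) = 42 ≡ 9, so v_1 = 9^{−1} = 5 (mod 11).
  i = 2 (α = 2): (2−1)(2−3)(2−8)(2−4) = 1·(−1)·(−6)·(−2) = −12 ≡ 10, so v_2 = 10^{−1} = 10 (mod 11).
  i = 3 (α = 3): (3−1)(3−2)(3−8)(3−4) = 2·1·(−5)·(−1) = 10 ≡ 10, so v_3 = 10^{−1} = 10 (mod 11).
  i = 4 (α = 8): (8−1)(8−2)(8−3)(8−4) = 7·6·5·4 = 840 ≡ 4, so v_4 = 4^{−1} = 3 (mod 11).
  i = 5 (α = 4): (4−1)(4−2)(4−3)(4−8) = 3·2·1·(−4) = −24 ≡ 9, so v_5 = 9^{−1} = 5 (mod 11).
  v = [5, 10, 10, 3, 5].
Step 2: syndromes of r = [4, 8, 8, 7, 10] (all sums mod 11).
  S_0 = Σ v_i r_i = 5·4 + 10·8 + 10·8 + 3·7 + 5·10 = 251 ≡ 9.
  S_1 = Σ v_i α_i r_i = 5·1·4 + 10·2·8 + 10·3·8 + 3·8·7 + 5·4·10 = 788 ≡ 7.
  α_i^2 mod 11 = [1, 4, 9, 9, 5].
  S_2 = Σ v_i α_i^2 r_i = 5·1·4 + 10·4·8 + 10·9·8 + 3·9·7 + 5·5·10 = 1499 ≡ 3.
  S = (9, 7, 3) ≠ 0, so r is not a codeword (an error is present).
Step 3: locate the error. For a single error e at position i, S_ℓ = v_i·e·α_i^ℓ, so α_err = S_1/S_0.
  S_0^{−1} = 9^{−1} = 5 (mod 11), so α_err = 7·5 = 35 ≡ 2 = α_2. Error position i = 2.
  Consistency check: S_2/S_1 = 3·8 = 24 ≡ 2 = α_err ✓ (single-error assumption holds).
Step 4: error magnitude e = S_0/v_2 = S_0·∏_{j≠2}(α_2 − α_j) = 9·10 = 90 ≡ 2 (mod 11).
Step 5: correct position 2: c_2 = r_2 − e = 8 − 2 ≡ 6 (mod 11). Hence c = [4, 6, 8, 7, 10].
  Check: interpolating c through the α_i gives m(x) = 2 + 2·x (degree < 2) with m(α_i) = c_i for every i, so c is indeed a codeword.


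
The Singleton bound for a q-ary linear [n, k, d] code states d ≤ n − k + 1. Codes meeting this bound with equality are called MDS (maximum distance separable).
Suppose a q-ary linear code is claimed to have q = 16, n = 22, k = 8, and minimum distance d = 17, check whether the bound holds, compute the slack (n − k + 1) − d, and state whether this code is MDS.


Singleton RHS = n − k + 1 = 15, slack = -2, bound violated (no such code; not MDS).

Singleton bound: d ≤ n − k + 1.
Here n = 22, k = 8, so n − k + 1 = 15.
Given d = 17, check d ≤ 15: NO.
Slack = (n − k + 1) − d = -2.
The slack is negative: d = 17 exceeds n − k + 1 = 15 by 2, so the Singleton bound is violated and no linear [22, 8, 17]_16 code can exist. In particular it is not MDS (MDS requires d = n − k + 1 exactly).
Description: the claimed parameters are [22, 8, 17]_16; such a code would be impossible (violates the Singleton bound).


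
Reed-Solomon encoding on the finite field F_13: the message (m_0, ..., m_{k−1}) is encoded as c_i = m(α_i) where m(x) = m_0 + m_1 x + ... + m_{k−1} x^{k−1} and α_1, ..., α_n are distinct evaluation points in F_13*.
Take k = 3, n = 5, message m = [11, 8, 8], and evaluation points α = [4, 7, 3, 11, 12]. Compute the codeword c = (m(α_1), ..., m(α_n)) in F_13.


c = [2, 4, 3, 1, 11]

Message polynomial: m(x) = 11 + 8·x + 8·x^2 (mod 13).
For each evaluation point α_i, compute m(α_i) mod 13:
  α_1 = 4: Horner steps 8 → 1 → 2, so m(4) = 2.
  α_2 = 7: Horner steps 8 → 12 → 4, so m(7) = 4.
  α_3 = 3: Horner steps 8 → 6 → 3, so m(3) = 3.
  α_4 = 11: Horner steps 8 → 5 → 1, so m(11) = 1.
  α_5 = 12: Horner steps 8 → 0 → 11, so m(12) = 11.
Codeword c = [2, 4, 3, 1, 11] ∈ F_13^5.


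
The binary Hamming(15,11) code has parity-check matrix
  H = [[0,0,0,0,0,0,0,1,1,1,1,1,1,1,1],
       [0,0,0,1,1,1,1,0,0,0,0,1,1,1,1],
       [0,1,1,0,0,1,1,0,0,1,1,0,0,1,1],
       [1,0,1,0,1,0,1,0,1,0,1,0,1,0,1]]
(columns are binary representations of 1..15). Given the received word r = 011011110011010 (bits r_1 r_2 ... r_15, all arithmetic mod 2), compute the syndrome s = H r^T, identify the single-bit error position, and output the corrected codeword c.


s = (0, 1, 0, 0)^T, error position = 4, corrected codeword c = 011111110011010

Compute s = H r^T mod 2 one row at a time:
  s_1 = 1 + 0 + 0 + 1 + 1 + 0 + 1 + 0 = 4 ≡ 0 (mod 2).
  s_2 = 0 + 1 + 1 + 1 + 1 + 0 + 1 + 0 = 5 ≡ 1 (mod 2).
  s_3 = 1 + 1 + 1 + 1 + 0 + 1 + 1 + 0 = 6 ≡ 0 (mod 2).
  s_4 = 0 + 1 + 1 + 1 + 0 + 1 + 0 + 0 = 4 ≡ 0 (mod 2).
s = (0, 1, 0, 0)^T — this equals column 4 of H (binary 0100), so error is at position 4.
Correct: flip bit 4 of r = 011011110011010 to get c = 011111110011010.


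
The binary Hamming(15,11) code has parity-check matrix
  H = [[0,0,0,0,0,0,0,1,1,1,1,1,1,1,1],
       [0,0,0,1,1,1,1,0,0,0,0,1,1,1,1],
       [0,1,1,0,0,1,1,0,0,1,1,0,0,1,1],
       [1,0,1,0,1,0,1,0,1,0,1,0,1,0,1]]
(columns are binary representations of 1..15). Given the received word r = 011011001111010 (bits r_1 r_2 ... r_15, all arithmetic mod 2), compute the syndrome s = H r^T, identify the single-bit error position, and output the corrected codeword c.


s = (1, 0, 0, 0)^T, error position = 8, corrected codeword c = 011011011111010

Compute s = H r^T mod 2 one row at a time:
  s_1 = 0 + 1 + 1 + 1 + 1 + 0 + 1 + 0 = 5 ≡ 1 (mod 2).
  s_2 = 0 + 1 + 1 + 0 + 1 + 0 + 1 + 0 = 4 ≡ 0 (mod 2).
  s_3 = 1 + 1 + 1 + 0 + 1 + 1 + 1 + 0 = 6 ≡ 0 (mod 2).
  s_4 = 0 + 1 + 1 + 0 + 1 + 1 + 0 + 0 = 4 ≡ 0 (mod 2).
s = (1, 0, 0, 0)^T — this equals column 8 of H (binary 1000), so error is at position 8.
Correct: flip bit 8 of r = 011011001111010 to get c = 011011011111010.


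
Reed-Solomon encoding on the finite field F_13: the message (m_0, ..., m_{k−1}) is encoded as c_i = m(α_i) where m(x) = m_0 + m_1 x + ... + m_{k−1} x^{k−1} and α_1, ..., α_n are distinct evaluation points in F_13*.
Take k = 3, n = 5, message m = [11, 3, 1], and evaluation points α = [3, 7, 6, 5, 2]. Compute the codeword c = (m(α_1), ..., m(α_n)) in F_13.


c = [3, 3, 0, 12, 8]

Message polynomial: m(x) = 11 + 3·x + 1·x^2 (mod 13).
For each evaluation point α_i, compute m(α_i) mod 13:
  α_1 = 3: Horner steps 1 → 6 → 3, so m(3) = 3.
  α_2 = 7: Horner steps 1 → 10 → 3, so m(7) = 3.
  α_3 = 6: Horner steps 1 → 9 → 0, so m(6) = 0.
  α_4 = 5: Horner steps 1 → 8 → 12, so m(5) = 12.
  α_5 = 2: Horner steps 1 → 5 → 8, so m(2) = 8.
Codeword c = [3, 3, 0, 12, 8] ∈ F_13^5.


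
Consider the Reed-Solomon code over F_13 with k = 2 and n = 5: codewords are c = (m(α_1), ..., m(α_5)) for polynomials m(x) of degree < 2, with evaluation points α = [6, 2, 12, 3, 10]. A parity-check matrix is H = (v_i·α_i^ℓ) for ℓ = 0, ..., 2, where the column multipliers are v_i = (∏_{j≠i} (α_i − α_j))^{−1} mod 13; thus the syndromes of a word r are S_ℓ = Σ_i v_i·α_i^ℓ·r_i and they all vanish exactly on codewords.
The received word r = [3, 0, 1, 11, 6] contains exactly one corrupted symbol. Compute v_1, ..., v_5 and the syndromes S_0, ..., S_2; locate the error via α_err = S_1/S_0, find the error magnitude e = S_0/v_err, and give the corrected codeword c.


S = (12, 10, 4), error at position 4, error magnitude e = 7, c = [3, 0, 1, 4, 6].

Step 1: column multipliers v_i = (∏_{j≠i}(α_i − α_j))^{−1} mod 13.
  i = 1 (α = 6): (6−2)(6−12)(6−3)(6−10) = 4·(−6)·3·(−4) = 288 ≡ 2, so v_1 = 2^{−1} = 7 (mod 13).
  i = 2 (α = 2): (2−6)(2−12)(2−3)(2−10) = (−4)·(−10)·(−1)·(−8) = 320 ≡ 8, so v_2 = 8^{−1} = 5 (mod 13).
  i = 3 (α = 12): (12−6)(12−2)(12−3)(12−10) = 6·10·9·2 = 1080 ≡ 1, so v_3 = 1^{−1} = 1 (mod 13).
  i = 4 (α = 3): (3−6)(3−2)(3−12)(3−10) = (−3)·1·(−9)·(−7) = −189 ≡ 6, so v_4 = 6^{−1} = 11 (mod 13).
  i = 5 (α = 10): (10−6)(10−2)(10−12)(10−3) = 4·8·(−2)·7 = −448 ≡ 7, so v_5 = 7^{−1} = 2 (mod 13).
  v = [7, 5, 1, 11, 2].
Step 2: syndromes of r = [3, 0, 1, 11, 6] (all sums mod 13).
  S_0 = Σ v_i r_i = 7·3 + 5·0 + 1·1 + 11·11 + 2·6 = 155 ≡ 12.
  S_1 = Σ v_i α_i r_i = 7·6·3 + 5·2·0 + 1·12·1 + 11·3·11 + 2·10·6 = 621 ≡ 10.
  α_i^2 mod 13 = [10, 4, 1, 9, 9].
  S_2 = Σ v_i α_i^2 r_i = 7·10·3 + 5·4·0 + 1·1·1 + 11·9·11 + 2·9·6 = 1408 ≡ 4.
  S = (12, 10, 4) ≠ 0, so r is not a codeword (an error is present).
Step 3: locate the error. For a single error e at position i, S_ℓ = v_i·e·α_i^ℓ, so α_err = S_1/S_0.
  S_0^{−1} = 12^{−1} = 12 (mod 13), so α_err = 10·12 = 120 ≡ 3 = α_4. Error position i = 4.
  Consistency check: S_2/S_1 = 4·4 = 16 ≡ 3 = α_err ✓ (single-error assumption holds).
Step 4: error magnitude e = S_0/v_4 = S_0·∏_{j≠4}(α_4 − α_j) = 12·6 = 72 ≡ 7 (mod 13).
Step 5: correct position 4: c_4 = r_4 − e = 11 − 7 ≡ 4 (mod 13). Hence c = [3, 0, 1, 4, 6].
  Check: interpolating c through the α_i gives m(x) = 5 + 4·x (degree < 2) with m(α_i) = c_i for every i, so c is indeed a codeword.


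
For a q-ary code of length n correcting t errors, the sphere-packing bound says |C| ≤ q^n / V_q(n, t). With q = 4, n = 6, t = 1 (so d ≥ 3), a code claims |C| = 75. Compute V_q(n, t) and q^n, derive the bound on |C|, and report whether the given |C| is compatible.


V_q(n, t) = 19, q^n = 4096, Hamming bound = 215, |C| = 75 ≤ bound (satisfied).

Step 1: Compute V_q(n, t) = Σ_{j=0}^1 C(n, j) (q−1)^j.
  j = 0: C(6,0)·(3)^0 = 1·1 = 1.
  j = 1: C(6,1)·(3)^1 = 6·3 = 18.
  V_q(n, t) = 1 + 18 = 19.
Step 2: q^n = 4^6 = 4096.
Step 3: Hamming bound ⌊q^n / V_q(n,t)⌋ = ⌊4096/19⌋ = 215.
Step 4: Compare |C| = 75 to 215: satisfied.
The claimed |C| lies below the Hamming bound.


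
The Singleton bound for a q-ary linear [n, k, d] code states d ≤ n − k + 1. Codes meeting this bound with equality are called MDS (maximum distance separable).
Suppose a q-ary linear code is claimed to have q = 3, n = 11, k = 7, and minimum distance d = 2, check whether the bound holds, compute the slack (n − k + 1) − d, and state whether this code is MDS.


Singleton RHS = n − k + 1 = 5, slack = 3, bound satisfied, not MDS.

Singleton bound: d ≤ n − k + 1.
Here n = 11, k = 7, so n − k + 1 = 5.
Given d = 2, check d ≤ 5: YES.
Slack = (n − k + 1) − d = 3.
The code is NOT MDS (slack = 3 > 0).
Description: the claimed parameters are [11, 7, 2]_3; such a code would be non-MDS.


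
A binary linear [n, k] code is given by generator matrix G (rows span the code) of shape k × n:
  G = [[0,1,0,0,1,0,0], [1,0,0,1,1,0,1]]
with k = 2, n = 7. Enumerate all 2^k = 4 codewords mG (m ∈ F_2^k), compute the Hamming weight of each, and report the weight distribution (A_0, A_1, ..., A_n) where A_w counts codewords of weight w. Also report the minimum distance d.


Weight distribution: A_0 = 1, A_2 = 1, A_4 = 2. Minimum distance d = 2.

Enumerate all 2^2 = 4 messages m ∈ F_2^2.
For each, compute codeword c = mG in F_2^7, then tally its weight.
  m = 00 → c = 0000000, weight = 0.
  m = 10 → c = 0100100, weight = 2.
  m = 01 → c = 1001101, weight = 4.
  m = 11 → c = 1101001, weight = 4.
Tally weights:
  weight 0: 1 codewords.
  weight 2: 1 codewords.
  weight 4: 2 codewords.
Minimum distance d = smallest w > 0 with A_w > 0 = 2.
Sanity: Σ A_w = 4 = 2^2 = 4 ✓.


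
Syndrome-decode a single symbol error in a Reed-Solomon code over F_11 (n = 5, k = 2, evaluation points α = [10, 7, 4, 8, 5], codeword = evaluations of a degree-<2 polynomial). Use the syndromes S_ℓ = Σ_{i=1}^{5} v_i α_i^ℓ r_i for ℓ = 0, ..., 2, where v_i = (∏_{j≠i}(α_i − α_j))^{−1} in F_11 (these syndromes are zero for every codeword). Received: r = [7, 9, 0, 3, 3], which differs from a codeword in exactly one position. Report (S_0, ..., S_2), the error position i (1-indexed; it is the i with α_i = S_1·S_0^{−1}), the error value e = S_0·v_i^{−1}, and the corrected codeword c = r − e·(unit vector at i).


S = (10, 3, 2), error at position 4, error magnitude e = 2, c = [7, 9, 0, 1, 3].

Step 1: column multipliers v_i = (∏_{j≠i}(α_i − α_j))^{−1} mod 11.
  i = 1 (α = 10): (10−7)(10−4)(10−8)(10−5) = 3·6·2·5 = 180 ≡ 4, so v_1 = 4^{−1} = 3 (mod 11).
  i = 2 (α = 7): (7−10)(7−4)(7−8)(7−5) = (−3)·3·(−1)·2 = 18 ≡ 7, so v_2 = 7^{−1} = 8 (mod 11).
  i = 3 (α = 4): (4−10)(4−7)(4−8)(4−5) = (−6)·(−3)·(−4)·(−1) = 72 ≡ 6, so v_3 = 6^{−1} = 2 (mod 11).
  i = 4 (α = 8): (8−10)(8−7)(8−4)(8−5) = (−2)·1·4·3 = −24 ≡ 9, so v_4 = 9^{−1} = 5 (mod 11).
  i = 5 (α = 5): (5−10)(5−7)(5−4)(5−8) = (−5)·(−2)·1·(−3) = −30 ≡ 3, so v_5 = 3^{−1} = 4 (mod 11).
  v = [3, 8, 2, 5, 4].
Step 2: syndromes of r = [7, 9, 0, 3, 3] (all sums mod 11).
  S_0 = Σ v_i r_i = 3·7 + 8·9 + 2·0 + 5·3 + 4·3 = 120 ≡ 10.
  S_1 = Σ v_i α_i r_i = 3·10·7 + 8·7·9 + 2·4·0 + 5·8·3 + 4·5·3 = 894 ≡ 3.
  α_i^2 mod 11 = [1, 5, 5, 9, 3].
  S_2 = Σ v_i α_i^2 r_i = 3·1·7 + 8·5·9 + 2·5·0 + 5·9·3 + 4·3·3 = 552 ≡ 2.
  S = (10, 3, 2) ≠ 0, so r is not a codeword (an error is present).
Step 3: locate the error. For a single error e at position i, S_ℓ = v_i·e·α_i^ℓ, so α_err = S_1/S_0.
  S_0^{−1} = 10^{−1} = 10 (mod 11), so α_err = 3·10 = 30 ≡ 8 = α_4. Error position i = 4.
  Consistency check: S_2/S_1 = 2·4 = 8 ≡ 8 = α_err ✓ (single-error assumption holds).
Step 4: error magnitude e = S_0/v_4 = S_0·∏_{j≠4}(α_4 − α_j) = 10·9 = 90 ≡ 2 (mod 11).
Step 5: correct position 4: c_4 = r_4 − e = 3 − 2 ≡ 1 (mod 11). Hence c = [7, 9, 0, 1, 3].
  Check: interpolating c through the α_i gives m(x) = 10 + 3·x (degree < 2) with m(α_i) = c_i for every i, so c is indeed a codeword.
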